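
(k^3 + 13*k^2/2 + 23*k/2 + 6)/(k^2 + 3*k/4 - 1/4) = 2*(2*k^2 + 11*k + 12)/(4*k - 1)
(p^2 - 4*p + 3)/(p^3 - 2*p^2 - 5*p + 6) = 1/(p + 2)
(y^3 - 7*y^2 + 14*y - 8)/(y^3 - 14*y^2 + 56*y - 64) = (y - 1)/(y - 8)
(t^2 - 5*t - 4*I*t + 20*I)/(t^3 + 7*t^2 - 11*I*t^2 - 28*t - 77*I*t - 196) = (t - 5)/(t^2 + 7*t*(1 - I) - 49*I)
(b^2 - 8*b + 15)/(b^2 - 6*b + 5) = (b - 3)/(b - 1)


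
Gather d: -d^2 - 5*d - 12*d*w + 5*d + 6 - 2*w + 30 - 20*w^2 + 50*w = -d^2 - 12*d*w - 20*w^2 + 48*w + 36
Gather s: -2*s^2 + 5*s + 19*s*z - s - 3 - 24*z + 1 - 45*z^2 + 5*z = -2*s^2 + s*(19*z + 4) - 45*z^2 - 19*z - 2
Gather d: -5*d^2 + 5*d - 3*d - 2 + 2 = -5*d^2 + 2*d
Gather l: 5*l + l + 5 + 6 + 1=6*l + 12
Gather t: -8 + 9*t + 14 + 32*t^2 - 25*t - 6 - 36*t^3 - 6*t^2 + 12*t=-36*t^3 + 26*t^2 - 4*t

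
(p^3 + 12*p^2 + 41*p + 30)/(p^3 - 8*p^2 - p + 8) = (p^2 + 11*p + 30)/(p^2 - 9*p + 8)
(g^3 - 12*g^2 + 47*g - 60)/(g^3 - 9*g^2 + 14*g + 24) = (g^2 - 8*g + 15)/(g^2 - 5*g - 6)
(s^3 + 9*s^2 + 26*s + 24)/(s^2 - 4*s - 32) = (s^2 + 5*s + 6)/(s - 8)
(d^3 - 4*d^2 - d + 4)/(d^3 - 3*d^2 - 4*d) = (d - 1)/d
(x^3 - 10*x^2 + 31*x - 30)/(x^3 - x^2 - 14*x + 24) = (x - 5)/(x + 4)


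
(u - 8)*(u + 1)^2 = u^3 - 6*u^2 - 15*u - 8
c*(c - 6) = c^2 - 6*c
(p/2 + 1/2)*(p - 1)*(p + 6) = p^3/2 + 3*p^2 - p/2 - 3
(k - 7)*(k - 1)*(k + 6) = k^3 - 2*k^2 - 41*k + 42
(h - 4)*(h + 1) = h^2 - 3*h - 4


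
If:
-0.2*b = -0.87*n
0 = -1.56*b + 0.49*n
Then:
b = 0.00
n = 0.00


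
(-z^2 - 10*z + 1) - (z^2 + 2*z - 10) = -2*z^2 - 12*z + 11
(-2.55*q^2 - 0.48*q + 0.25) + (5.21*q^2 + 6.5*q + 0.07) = 2.66*q^2 + 6.02*q + 0.32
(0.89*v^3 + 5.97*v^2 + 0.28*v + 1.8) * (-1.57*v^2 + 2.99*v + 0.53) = -1.3973*v^5 - 6.7118*v^4 + 17.8824*v^3 + 1.1753*v^2 + 5.5304*v + 0.954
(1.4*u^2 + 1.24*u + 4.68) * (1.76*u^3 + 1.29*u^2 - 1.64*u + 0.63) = 2.464*u^5 + 3.9884*u^4 + 7.5404*u^3 + 4.8856*u^2 - 6.894*u + 2.9484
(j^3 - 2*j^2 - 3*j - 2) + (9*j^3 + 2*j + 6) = 10*j^3 - 2*j^2 - j + 4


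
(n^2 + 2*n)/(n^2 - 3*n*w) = (n + 2)/(n - 3*w)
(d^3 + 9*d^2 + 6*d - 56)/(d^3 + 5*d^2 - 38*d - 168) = (d - 2)/(d - 6)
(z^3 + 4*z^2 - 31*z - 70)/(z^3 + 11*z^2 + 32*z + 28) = (z - 5)/(z + 2)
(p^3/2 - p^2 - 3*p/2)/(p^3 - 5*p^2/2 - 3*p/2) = (p + 1)/(2*p + 1)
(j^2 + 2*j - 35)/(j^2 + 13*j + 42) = (j - 5)/(j + 6)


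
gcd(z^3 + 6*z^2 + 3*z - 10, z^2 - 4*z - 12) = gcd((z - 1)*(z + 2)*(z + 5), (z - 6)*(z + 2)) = z + 2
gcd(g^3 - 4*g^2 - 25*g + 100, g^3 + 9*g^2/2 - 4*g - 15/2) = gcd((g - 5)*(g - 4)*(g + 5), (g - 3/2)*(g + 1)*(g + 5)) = g + 5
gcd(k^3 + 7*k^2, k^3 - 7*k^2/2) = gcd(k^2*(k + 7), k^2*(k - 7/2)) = k^2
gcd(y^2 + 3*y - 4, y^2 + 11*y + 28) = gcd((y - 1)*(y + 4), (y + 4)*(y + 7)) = y + 4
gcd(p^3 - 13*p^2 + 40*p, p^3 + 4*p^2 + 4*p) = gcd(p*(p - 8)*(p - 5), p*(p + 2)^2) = p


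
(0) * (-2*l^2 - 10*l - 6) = 0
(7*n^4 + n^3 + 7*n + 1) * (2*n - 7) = 14*n^5 - 47*n^4 - 7*n^3 + 14*n^2 - 47*n - 7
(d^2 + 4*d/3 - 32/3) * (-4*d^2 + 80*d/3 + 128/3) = -4*d^4 + 64*d^3/3 + 1088*d^2/9 - 2048*d/9 - 4096/9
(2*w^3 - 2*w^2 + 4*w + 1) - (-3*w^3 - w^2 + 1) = 5*w^3 - w^2 + 4*w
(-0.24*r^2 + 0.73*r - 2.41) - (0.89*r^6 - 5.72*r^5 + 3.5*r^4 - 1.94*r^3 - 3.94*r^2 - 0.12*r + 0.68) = -0.89*r^6 + 5.72*r^5 - 3.5*r^4 + 1.94*r^3 + 3.7*r^2 + 0.85*r - 3.09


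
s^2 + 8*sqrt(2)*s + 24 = (s + 2*sqrt(2))*(s + 6*sqrt(2))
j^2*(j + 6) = j^3 + 6*j^2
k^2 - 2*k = k*(k - 2)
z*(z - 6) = z^2 - 6*z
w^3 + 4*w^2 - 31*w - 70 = (w - 5)*(w + 2)*(w + 7)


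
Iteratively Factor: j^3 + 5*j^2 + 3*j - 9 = (j + 3)*(j^2 + 2*j - 3) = (j - 1)*(j + 3)*(j + 3)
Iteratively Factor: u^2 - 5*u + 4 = (u - 4)*(u - 1)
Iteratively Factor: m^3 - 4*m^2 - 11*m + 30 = (m - 2)*(m^2 - 2*m - 15) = (m - 5)*(m - 2)*(m + 3)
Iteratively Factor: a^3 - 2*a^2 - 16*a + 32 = (a - 2)*(a^2 - 16) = (a - 4)*(a - 2)*(a + 4)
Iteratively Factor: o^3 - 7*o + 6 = (o - 1)*(o^2 + o - 6) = (o - 1)*(o + 3)*(o - 2)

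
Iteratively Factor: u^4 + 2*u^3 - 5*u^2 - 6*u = (u)*(u^3 + 2*u^2 - 5*u - 6) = u*(u - 2)*(u^2 + 4*u + 3) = u*(u - 2)*(u + 1)*(u + 3)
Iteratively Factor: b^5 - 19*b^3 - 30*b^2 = (b - 5)*(b^4 + 5*b^3 + 6*b^2) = b*(b - 5)*(b^3 + 5*b^2 + 6*b) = b*(b - 5)*(b + 3)*(b^2 + 2*b) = b*(b - 5)*(b + 2)*(b + 3)*(b)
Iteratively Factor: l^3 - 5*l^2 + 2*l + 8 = (l - 4)*(l^2 - l - 2) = (l - 4)*(l + 1)*(l - 2)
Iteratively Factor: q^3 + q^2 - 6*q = (q - 2)*(q^2 + 3*q) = (q - 2)*(q + 3)*(q)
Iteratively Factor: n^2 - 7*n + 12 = (n - 4)*(n - 3)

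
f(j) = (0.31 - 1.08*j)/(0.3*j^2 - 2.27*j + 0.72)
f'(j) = (0.31 - 1.08*j)*(2.27 - 0.6*j)/(0.3*j^2 - 2.27*j + 0.72)^2 - 1.08/(0.3*j^2 - 2.27*j + 0.72)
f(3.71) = 1.03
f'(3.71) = 0.29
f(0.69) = 0.62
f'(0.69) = -0.10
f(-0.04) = 0.44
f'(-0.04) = -0.10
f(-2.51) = 0.36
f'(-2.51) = 0.04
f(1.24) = 0.63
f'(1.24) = 0.07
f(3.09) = 0.88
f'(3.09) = 0.21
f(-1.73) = 0.39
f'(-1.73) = 0.04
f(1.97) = 0.70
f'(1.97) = 0.12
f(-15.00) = 0.16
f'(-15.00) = 0.01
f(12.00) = -0.76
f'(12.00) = 0.16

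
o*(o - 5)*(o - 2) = o^3 - 7*o^2 + 10*o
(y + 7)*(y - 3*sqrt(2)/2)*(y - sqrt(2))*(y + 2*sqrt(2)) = y^4 - sqrt(2)*y^3/2 + 7*y^3 - 7*y^2 - 7*sqrt(2)*y^2/2 - 49*y + 6*sqrt(2)*y + 42*sqrt(2)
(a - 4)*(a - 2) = a^2 - 6*a + 8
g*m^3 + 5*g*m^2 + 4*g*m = m*(m + 4)*(g*m + g)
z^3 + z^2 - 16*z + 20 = (z - 2)^2*(z + 5)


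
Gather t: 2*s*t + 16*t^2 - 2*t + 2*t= 2*s*t + 16*t^2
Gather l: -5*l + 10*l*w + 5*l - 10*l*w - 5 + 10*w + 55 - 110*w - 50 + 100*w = 0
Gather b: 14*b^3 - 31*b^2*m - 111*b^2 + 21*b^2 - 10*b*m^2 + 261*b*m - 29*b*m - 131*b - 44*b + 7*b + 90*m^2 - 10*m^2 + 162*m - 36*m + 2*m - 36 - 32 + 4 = 14*b^3 + b^2*(-31*m - 90) + b*(-10*m^2 + 232*m - 168) + 80*m^2 + 128*m - 64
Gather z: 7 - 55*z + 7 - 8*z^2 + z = -8*z^2 - 54*z + 14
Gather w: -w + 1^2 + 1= 2 - w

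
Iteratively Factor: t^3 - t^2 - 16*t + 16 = (t - 1)*(t^2 - 16) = (t - 4)*(t - 1)*(t + 4)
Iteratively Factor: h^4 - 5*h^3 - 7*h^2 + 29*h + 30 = (h + 2)*(h^3 - 7*h^2 + 7*h + 15) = (h + 1)*(h + 2)*(h^2 - 8*h + 15) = (h - 3)*(h + 1)*(h + 2)*(h - 5)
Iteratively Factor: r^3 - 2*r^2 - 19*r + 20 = (r - 5)*(r^2 + 3*r - 4) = (r - 5)*(r + 4)*(r - 1)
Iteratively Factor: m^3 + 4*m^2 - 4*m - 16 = (m - 2)*(m^2 + 6*m + 8) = (m - 2)*(m + 4)*(m + 2)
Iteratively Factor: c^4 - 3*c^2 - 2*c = (c - 2)*(c^3 + 2*c^2 + c) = (c - 2)*(c + 1)*(c^2 + c) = (c - 2)*(c + 1)^2*(c)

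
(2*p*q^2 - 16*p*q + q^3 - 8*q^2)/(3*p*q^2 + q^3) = (2*p*q - 16*p + q^2 - 8*q)/(q*(3*p + q))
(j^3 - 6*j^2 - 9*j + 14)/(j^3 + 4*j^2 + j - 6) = (j - 7)/(j + 3)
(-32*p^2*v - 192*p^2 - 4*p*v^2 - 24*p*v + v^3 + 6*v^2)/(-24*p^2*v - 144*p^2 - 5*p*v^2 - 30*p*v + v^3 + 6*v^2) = (4*p + v)/(3*p + v)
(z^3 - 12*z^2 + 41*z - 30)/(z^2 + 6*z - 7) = (z^2 - 11*z + 30)/(z + 7)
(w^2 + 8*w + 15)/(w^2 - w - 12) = (w + 5)/(w - 4)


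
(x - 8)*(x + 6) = x^2 - 2*x - 48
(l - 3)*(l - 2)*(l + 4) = l^3 - l^2 - 14*l + 24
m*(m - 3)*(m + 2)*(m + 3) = m^4 + 2*m^3 - 9*m^2 - 18*m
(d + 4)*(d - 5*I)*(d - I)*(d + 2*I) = d^4 + 4*d^3 - 4*I*d^3 + 7*d^2 - 16*I*d^2 + 28*d - 10*I*d - 40*I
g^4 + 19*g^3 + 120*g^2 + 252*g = g*(g + 6)^2*(g + 7)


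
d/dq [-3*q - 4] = -3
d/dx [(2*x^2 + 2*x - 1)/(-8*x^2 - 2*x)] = (6*x^2 - 8*x - 1)/(2*x^2*(16*x^2 + 8*x + 1))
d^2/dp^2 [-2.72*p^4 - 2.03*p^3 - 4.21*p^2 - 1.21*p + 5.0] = -32.64*p^2 - 12.18*p - 8.42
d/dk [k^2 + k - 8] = 2*k + 1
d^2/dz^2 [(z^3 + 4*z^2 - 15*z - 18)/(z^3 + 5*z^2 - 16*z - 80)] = 2*(-z^6 + 3*z^5 + 339*z^4 + 1881*z^3 + 954*z^2 + 1200*z + 32992)/(z^9 + 15*z^8 + 27*z^7 - 595*z^6 - 2832*z^5 + 5520*z^4 + 53504*z^3 + 34560*z^2 - 307200*z - 512000)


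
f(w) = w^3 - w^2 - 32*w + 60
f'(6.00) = 64.00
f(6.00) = 48.00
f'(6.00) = 64.00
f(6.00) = 48.00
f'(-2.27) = -12.00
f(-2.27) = 115.79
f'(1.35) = -29.23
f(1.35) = 17.44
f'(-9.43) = 253.63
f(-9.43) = -565.73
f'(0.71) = -31.91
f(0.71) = 37.13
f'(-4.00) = 24.00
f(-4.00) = 108.00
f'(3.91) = 6.04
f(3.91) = -20.63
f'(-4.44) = 36.02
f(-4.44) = 94.84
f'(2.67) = -15.95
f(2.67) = -13.53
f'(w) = 3*w^2 - 2*w - 32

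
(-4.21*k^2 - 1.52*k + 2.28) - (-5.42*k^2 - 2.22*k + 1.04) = 1.21*k^2 + 0.7*k + 1.24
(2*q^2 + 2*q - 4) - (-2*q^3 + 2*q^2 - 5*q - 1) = 2*q^3 + 7*q - 3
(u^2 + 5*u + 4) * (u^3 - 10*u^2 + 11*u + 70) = u^5 - 5*u^4 - 35*u^3 + 85*u^2 + 394*u + 280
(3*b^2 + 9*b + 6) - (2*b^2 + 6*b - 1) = b^2 + 3*b + 7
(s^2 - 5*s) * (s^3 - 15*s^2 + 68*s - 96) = s^5 - 20*s^4 + 143*s^3 - 436*s^2 + 480*s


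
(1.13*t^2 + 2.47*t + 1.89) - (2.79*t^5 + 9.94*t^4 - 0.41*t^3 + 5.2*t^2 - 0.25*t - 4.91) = -2.79*t^5 - 9.94*t^4 + 0.41*t^3 - 4.07*t^2 + 2.72*t + 6.8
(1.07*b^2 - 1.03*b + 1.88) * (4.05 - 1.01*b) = -1.0807*b^3 + 5.3738*b^2 - 6.0703*b + 7.614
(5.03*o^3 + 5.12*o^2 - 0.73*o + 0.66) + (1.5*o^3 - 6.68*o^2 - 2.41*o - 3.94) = 6.53*o^3 - 1.56*o^2 - 3.14*o - 3.28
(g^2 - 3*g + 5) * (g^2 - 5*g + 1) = g^4 - 8*g^3 + 21*g^2 - 28*g + 5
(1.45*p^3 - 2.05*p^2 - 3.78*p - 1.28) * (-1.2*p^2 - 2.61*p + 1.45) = -1.74*p^5 - 1.3245*p^4 + 11.989*p^3 + 8.4293*p^2 - 2.1402*p - 1.856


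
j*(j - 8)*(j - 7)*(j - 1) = j^4 - 16*j^3 + 71*j^2 - 56*j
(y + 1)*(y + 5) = y^2 + 6*y + 5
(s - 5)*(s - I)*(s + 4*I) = s^3 - 5*s^2 + 3*I*s^2 + 4*s - 15*I*s - 20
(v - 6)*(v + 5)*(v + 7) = v^3 + 6*v^2 - 37*v - 210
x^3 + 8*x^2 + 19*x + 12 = (x + 1)*(x + 3)*(x + 4)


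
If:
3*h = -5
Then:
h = -5/3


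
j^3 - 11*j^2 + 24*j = j*(j - 8)*(j - 3)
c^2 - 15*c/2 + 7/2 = (c - 7)*(c - 1/2)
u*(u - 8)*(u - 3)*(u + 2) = u^4 - 9*u^3 + 2*u^2 + 48*u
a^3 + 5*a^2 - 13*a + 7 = (a - 1)^2*(a + 7)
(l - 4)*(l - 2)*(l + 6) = l^3 - 28*l + 48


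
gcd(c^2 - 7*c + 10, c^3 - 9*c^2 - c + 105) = c - 5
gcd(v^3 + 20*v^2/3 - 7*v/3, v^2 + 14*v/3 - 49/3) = v + 7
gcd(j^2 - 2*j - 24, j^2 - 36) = j - 6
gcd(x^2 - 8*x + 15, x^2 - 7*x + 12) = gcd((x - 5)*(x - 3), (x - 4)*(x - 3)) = x - 3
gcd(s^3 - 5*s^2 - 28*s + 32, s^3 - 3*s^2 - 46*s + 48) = s^2 - 9*s + 8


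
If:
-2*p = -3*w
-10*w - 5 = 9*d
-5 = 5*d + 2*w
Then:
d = -5/4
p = 15/16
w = 5/8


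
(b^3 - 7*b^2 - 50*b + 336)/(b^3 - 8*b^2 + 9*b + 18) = (b^2 - b - 56)/(b^2 - 2*b - 3)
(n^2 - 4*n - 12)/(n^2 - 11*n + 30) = (n + 2)/(n - 5)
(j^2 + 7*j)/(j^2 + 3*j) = (j + 7)/(j + 3)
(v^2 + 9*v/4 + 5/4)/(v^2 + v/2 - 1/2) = (4*v + 5)/(2*(2*v - 1))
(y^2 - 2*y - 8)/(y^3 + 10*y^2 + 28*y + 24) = (y - 4)/(y^2 + 8*y + 12)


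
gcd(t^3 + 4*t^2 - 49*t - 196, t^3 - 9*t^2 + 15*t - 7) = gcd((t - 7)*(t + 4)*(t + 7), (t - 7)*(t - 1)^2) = t - 7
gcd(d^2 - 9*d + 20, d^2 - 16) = d - 4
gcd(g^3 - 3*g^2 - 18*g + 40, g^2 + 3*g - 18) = 1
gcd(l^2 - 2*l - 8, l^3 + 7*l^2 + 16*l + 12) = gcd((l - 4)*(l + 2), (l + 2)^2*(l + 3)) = l + 2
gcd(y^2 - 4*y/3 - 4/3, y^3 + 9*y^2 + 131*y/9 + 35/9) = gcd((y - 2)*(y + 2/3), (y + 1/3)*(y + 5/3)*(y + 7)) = 1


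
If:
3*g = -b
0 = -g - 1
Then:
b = 3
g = -1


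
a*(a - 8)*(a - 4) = a^3 - 12*a^2 + 32*a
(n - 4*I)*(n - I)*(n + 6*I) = n^3 + I*n^2 + 26*n - 24*I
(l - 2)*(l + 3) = l^2 + l - 6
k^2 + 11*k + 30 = (k + 5)*(k + 6)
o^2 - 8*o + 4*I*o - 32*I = (o - 8)*(o + 4*I)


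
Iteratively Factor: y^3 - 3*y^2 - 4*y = (y)*(y^2 - 3*y - 4) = y*(y - 4)*(y + 1)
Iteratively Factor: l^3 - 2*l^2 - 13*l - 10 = (l + 1)*(l^2 - 3*l - 10) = (l - 5)*(l + 1)*(l + 2)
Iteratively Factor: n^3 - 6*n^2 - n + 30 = (n - 5)*(n^2 - n - 6) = (n - 5)*(n + 2)*(n - 3)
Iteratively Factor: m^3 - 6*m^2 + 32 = (m + 2)*(m^2 - 8*m + 16) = (m - 4)*(m + 2)*(m - 4)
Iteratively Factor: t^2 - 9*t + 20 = (t - 4)*(t - 5)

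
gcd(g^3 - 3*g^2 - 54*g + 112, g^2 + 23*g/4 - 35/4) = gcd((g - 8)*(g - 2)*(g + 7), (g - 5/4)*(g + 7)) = g + 7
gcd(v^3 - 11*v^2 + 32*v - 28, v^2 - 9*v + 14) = v^2 - 9*v + 14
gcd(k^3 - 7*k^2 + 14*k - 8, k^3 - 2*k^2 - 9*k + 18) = k - 2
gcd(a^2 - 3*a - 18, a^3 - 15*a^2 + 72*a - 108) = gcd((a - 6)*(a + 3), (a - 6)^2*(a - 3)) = a - 6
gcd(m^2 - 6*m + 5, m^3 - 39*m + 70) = m - 5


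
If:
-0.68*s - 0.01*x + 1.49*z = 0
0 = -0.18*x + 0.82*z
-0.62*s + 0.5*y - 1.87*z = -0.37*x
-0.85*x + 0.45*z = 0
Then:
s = 0.00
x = 0.00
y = 0.00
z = 0.00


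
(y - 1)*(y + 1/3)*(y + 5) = y^3 + 13*y^2/3 - 11*y/3 - 5/3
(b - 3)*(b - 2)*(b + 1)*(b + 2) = b^4 - 2*b^3 - 7*b^2 + 8*b + 12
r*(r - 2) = r^2 - 2*r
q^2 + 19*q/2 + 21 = (q + 7/2)*(q + 6)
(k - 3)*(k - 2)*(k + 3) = k^3 - 2*k^2 - 9*k + 18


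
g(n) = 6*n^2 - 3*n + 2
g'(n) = 12*n - 3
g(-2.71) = 54.19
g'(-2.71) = -35.52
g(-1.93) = 30.14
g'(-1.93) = -26.16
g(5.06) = 140.44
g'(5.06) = 57.72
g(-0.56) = 5.56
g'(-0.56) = -9.72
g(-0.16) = 2.63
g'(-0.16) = -4.92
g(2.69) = 37.35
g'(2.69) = 29.28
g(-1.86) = 28.34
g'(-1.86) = -25.32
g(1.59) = 12.40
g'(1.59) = 16.08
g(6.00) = 200.00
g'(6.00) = 69.00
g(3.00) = 47.00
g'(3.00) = 33.00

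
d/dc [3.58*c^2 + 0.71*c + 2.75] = 7.16*c + 0.71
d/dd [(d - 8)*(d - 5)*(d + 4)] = 3*d^2 - 18*d - 12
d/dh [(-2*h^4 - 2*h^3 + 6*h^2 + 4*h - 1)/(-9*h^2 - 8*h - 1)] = 2*(18*h^5 + 33*h^4 + 20*h^3 - 3*h^2 - 15*h - 6)/(81*h^4 + 144*h^3 + 82*h^2 + 16*h + 1)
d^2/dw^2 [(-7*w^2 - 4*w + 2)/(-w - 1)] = 2/(w^3 + 3*w^2 + 3*w + 1)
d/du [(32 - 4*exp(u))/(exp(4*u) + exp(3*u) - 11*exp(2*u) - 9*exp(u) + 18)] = 4*((exp(u) - 8)*(4*exp(3*u) + 3*exp(2*u) - 22*exp(u) - 9) - exp(4*u) - exp(3*u) + 11*exp(2*u) + 9*exp(u) - 18)*exp(u)/(exp(4*u) + exp(3*u) - 11*exp(2*u) - 9*exp(u) + 18)^2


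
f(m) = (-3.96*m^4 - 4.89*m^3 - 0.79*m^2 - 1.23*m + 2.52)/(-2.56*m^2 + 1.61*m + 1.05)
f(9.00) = 154.41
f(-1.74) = 0.87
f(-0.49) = -9.28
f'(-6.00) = -15.76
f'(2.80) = 10.65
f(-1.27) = -0.49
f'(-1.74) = -3.30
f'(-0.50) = -82.84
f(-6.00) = 40.63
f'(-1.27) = -2.65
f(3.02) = 27.10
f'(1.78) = 3.70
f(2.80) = 24.66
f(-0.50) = -8.36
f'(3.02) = 11.51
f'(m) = (5.12*m - 1.61)*(-3.96*m^4 - 4.89*m^3 - 0.79*m^2 - 1.23*m + 2.52)/(-2.56*m^2 + 1.61*m + 1.05)^2 + (-15.84*m^3 - 14.67*m^2 - 1.58*m - 1.23)/(-2.56*m^2 + 1.61*m + 1.05)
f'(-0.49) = -102.10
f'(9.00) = 30.68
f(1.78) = 16.57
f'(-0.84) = -4.80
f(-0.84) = -1.86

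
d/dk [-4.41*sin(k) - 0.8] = -4.41*cos(k)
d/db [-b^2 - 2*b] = -2*b - 2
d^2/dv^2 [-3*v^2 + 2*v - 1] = -6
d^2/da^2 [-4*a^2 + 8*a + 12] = -8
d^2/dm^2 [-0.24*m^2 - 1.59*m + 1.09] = -0.480000000000000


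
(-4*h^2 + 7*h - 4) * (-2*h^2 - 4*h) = 8*h^4 + 2*h^3 - 20*h^2 + 16*h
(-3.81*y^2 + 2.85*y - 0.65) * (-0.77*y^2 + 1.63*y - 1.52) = 2.9337*y^4 - 8.4048*y^3 + 10.9372*y^2 - 5.3915*y + 0.988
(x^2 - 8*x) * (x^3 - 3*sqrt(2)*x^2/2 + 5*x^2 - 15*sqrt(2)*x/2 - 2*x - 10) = x^5 - 3*x^4 - 3*sqrt(2)*x^4/2 - 42*x^3 + 9*sqrt(2)*x^3/2 + 6*x^2 + 60*sqrt(2)*x^2 + 80*x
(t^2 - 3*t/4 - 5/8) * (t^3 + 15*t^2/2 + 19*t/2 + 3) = t^5 + 27*t^4/4 + 13*t^3/4 - 141*t^2/16 - 131*t/16 - 15/8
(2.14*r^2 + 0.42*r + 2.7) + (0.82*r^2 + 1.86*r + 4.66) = 2.96*r^2 + 2.28*r + 7.36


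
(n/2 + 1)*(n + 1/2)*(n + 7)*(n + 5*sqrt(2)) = n^4/2 + 5*sqrt(2)*n^3/2 + 19*n^3/4 + 37*n^2/4 + 95*sqrt(2)*n^2/4 + 7*n/2 + 185*sqrt(2)*n/4 + 35*sqrt(2)/2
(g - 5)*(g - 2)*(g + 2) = g^3 - 5*g^2 - 4*g + 20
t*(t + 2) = t^2 + 2*t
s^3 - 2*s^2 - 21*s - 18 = (s - 6)*(s + 1)*(s + 3)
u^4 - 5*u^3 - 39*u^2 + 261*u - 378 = (u - 6)*(u - 3)^2*(u + 7)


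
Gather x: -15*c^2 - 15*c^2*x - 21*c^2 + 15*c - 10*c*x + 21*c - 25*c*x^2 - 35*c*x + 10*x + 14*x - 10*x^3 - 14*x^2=-36*c^2 + 36*c - 10*x^3 + x^2*(-25*c - 14) + x*(-15*c^2 - 45*c + 24)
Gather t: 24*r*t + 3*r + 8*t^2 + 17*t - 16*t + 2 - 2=3*r + 8*t^2 + t*(24*r + 1)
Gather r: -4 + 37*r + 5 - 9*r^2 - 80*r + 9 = -9*r^2 - 43*r + 10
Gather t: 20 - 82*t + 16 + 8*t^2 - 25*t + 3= 8*t^2 - 107*t + 39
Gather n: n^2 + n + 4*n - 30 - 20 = n^2 + 5*n - 50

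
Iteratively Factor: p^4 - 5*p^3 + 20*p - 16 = (p - 4)*(p^3 - p^2 - 4*p + 4) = (p - 4)*(p + 2)*(p^2 - 3*p + 2) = (p - 4)*(p - 1)*(p + 2)*(p - 2)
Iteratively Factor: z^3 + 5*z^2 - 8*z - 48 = (z - 3)*(z^2 + 8*z + 16) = (z - 3)*(z + 4)*(z + 4)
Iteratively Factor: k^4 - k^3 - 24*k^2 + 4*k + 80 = (k - 5)*(k^3 + 4*k^2 - 4*k - 16) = (k - 5)*(k + 2)*(k^2 + 2*k - 8) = (k - 5)*(k - 2)*(k + 2)*(k + 4)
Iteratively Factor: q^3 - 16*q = (q)*(q^2 - 16) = q*(q + 4)*(q - 4)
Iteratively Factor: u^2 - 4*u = (u)*(u - 4)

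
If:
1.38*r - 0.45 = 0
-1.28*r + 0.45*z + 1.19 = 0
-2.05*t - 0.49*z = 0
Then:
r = 0.33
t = 0.41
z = -1.72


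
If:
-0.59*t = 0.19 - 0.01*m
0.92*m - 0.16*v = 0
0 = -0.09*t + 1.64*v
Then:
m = -0.00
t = -0.32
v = -0.02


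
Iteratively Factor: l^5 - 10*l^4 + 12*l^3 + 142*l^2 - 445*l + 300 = (l - 3)*(l^4 - 7*l^3 - 9*l^2 + 115*l - 100) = (l - 5)*(l - 3)*(l^3 - 2*l^2 - 19*l + 20) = (l - 5)*(l - 3)*(l + 4)*(l^2 - 6*l + 5) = (l - 5)^2*(l - 3)*(l + 4)*(l - 1)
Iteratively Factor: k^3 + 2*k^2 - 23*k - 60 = (k + 3)*(k^2 - k - 20) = (k - 5)*(k + 3)*(k + 4)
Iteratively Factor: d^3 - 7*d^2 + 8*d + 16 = (d - 4)*(d^2 - 3*d - 4) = (d - 4)^2*(d + 1)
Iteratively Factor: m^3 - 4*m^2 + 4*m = (m - 2)*(m^2 - 2*m) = m*(m - 2)*(m - 2)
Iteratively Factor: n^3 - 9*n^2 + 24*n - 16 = (n - 4)*(n^2 - 5*n + 4) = (n - 4)^2*(n - 1)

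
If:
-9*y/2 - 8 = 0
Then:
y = -16/9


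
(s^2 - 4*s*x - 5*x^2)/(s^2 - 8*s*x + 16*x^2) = (s^2 - 4*s*x - 5*x^2)/(s^2 - 8*s*x + 16*x^2)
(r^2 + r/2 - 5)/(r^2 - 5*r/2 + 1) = (2*r + 5)/(2*r - 1)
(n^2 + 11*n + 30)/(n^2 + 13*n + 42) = (n + 5)/(n + 7)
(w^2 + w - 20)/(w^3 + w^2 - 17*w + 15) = (w - 4)/(w^2 - 4*w + 3)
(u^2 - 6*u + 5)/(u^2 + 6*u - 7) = (u - 5)/(u + 7)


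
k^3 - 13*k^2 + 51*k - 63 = (k - 7)*(k - 3)^2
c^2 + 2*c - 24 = (c - 4)*(c + 6)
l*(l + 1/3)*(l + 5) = l^3 + 16*l^2/3 + 5*l/3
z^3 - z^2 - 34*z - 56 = (z - 7)*(z + 2)*(z + 4)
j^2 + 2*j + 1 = (j + 1)^2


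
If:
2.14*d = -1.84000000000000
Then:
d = -0.86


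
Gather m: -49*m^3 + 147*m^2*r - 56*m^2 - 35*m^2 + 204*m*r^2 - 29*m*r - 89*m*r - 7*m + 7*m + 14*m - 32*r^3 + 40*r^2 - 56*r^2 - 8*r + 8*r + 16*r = -49*m^3 + m^2*(147*r - 91) + m*(204*r^2 - 118*r + 14) - 32*r^3 - 16*r^2 + 16*r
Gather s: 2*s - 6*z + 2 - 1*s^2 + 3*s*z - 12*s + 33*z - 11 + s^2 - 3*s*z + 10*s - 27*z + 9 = 0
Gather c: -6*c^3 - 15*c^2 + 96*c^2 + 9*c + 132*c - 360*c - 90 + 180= -6*c^3 + 81*c^2 - 219*c + 90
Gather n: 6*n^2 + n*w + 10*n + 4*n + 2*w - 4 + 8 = 6*n^2 + n*(w + 14) + 2*w + 4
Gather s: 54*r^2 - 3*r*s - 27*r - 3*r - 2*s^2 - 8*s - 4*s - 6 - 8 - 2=54*r^2 - 30*r - 2*s^2 + s*(-3*r - 12) - 16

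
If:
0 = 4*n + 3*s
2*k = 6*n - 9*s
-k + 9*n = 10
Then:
No Solution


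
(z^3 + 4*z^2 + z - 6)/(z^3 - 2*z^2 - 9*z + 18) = (z^2 + z - 2)/(z^2 - 5*z + 6)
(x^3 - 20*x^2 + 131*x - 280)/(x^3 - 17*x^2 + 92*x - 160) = (x - 7)/(x - 4)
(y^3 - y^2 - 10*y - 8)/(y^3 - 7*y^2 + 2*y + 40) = (y + 1)/(y - 5)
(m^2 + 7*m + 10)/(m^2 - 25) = (m + 2)/(m - 5)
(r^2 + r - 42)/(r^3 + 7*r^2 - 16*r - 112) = (r - 6)/(r^2 - 16)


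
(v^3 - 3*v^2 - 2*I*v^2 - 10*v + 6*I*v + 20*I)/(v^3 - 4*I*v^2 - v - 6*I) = (v^2 - 3*v - 10)/(v^2 - 2*I*v + 3)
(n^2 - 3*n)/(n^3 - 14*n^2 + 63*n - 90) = n/(n^2 - 11*n + 30)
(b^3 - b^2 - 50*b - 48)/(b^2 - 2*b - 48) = b + 1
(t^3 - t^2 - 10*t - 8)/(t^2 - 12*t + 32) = (t^2 + 3*t + 2)/(t - 8)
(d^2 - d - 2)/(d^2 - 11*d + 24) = (d^2 - d - 2)/(d^2 - 11*d + 24)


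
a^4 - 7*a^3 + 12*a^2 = a^2*(a - 4)*(a - 3)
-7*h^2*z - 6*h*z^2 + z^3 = z*(-7*h + z)*(h + z)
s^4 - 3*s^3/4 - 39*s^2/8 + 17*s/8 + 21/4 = (s - 2)*(s - 3/2)*(s + 1)*(s + 7/4)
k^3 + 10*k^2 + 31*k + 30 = (k + 2)*(k + 3)*(k + 5)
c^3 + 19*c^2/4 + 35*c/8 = c*(c + 5/4)*(c + 7/2)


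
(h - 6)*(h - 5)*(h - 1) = h^3 - 12*h^2 + 41*h - 30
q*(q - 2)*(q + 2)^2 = q^4 + 2*q^3 - 4*q^2 - 8*q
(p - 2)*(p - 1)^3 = p^4 - 5*p^3 + 9*p^2 - 7*p + 2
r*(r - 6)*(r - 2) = r^3 - 8*r^2 + 12*r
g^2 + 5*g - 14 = (g - 2)*(g + 7)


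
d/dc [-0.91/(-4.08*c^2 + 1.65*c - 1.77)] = (1.5015 - 7.4256*c)/(4.08*c^2 - 1.65*c + 1.77)^2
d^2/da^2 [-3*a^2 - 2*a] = -6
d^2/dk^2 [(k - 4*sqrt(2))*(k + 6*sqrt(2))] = 2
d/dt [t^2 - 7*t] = 2*t - 7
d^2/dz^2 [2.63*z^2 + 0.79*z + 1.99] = 5.26000000000000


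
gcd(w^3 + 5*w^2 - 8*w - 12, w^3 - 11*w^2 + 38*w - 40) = w - 2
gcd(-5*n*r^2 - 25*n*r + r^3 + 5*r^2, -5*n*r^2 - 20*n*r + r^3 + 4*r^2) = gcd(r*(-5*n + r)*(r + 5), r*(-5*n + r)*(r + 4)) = -5*n*r + r^2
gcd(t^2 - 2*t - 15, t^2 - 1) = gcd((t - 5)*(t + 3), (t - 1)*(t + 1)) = 1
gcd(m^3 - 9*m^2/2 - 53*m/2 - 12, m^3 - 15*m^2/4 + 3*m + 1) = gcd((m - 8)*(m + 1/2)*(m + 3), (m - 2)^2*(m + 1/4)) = 1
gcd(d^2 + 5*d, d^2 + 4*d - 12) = 1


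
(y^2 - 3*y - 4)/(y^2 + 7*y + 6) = (y - 4)/(y + 6)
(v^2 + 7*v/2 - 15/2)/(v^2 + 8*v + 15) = (v - 3/2)/(v + 3)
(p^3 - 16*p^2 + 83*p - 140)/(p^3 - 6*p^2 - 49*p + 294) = (p^2 - 9*p + 20)/(p^2 + p - 42)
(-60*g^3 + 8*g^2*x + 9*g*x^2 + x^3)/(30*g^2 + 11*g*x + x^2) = -2*g + x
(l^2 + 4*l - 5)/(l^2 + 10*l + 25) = (l - 1)/(l + 5)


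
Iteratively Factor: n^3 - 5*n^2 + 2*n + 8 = (n + 1)*(n^2 - 6*n + 8) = (n - 2)*(n + 1)*(n - 4)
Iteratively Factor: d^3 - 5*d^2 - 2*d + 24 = (d - 3)*(d^2 - 2*d - 8) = (d - 3)*(d + 2)*(d - 4)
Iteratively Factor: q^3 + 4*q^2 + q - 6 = (q + 3)*(q^2 + q - 2) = (q + 2)*(q + 3)*(q - 1)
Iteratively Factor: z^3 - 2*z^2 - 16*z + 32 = (z - 4)*(z^2 + 2*z - 8) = (z - 4)*(z - 2)*(z + 4)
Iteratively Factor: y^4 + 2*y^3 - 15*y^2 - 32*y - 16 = (y + 4)*(y^3 - 2*y^2 - 7*y - 4) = (y - 4)*(y + 4)*(y^2 + 2*y + 1) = (y - 4)*(y + 1)*(y + 4)*(y + 1)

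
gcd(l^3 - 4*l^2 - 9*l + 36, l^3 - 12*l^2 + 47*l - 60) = l^2 - 7*l + 12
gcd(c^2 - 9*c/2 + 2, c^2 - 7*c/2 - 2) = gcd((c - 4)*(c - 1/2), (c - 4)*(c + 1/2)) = c - 4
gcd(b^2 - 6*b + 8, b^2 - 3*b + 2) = b - 2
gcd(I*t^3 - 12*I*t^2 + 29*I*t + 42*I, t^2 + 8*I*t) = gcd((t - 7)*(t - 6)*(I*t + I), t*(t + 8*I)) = 1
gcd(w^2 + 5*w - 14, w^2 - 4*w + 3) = 1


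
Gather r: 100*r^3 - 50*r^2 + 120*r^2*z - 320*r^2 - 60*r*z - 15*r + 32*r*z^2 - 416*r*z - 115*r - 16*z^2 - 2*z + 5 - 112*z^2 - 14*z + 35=100*r^3 + r^2*(120*z - 370) + r*(32*z^2 - 476*z - 130) - 128*z^2 - 16*z + 40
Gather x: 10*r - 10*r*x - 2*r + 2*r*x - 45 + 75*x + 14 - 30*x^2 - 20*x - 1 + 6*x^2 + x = 8*r - 24*x^2 + x*(56 - 8*r) - 32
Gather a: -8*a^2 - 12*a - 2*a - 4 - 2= -8*a^2 - 14*a - 6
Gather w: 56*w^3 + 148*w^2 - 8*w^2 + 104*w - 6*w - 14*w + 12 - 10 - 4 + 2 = 56*w^3 + 140*w^2 + 84*w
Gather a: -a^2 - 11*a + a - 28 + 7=-a^2 - 10*a - 21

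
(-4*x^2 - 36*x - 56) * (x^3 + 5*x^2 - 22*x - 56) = -4*x^5 - 56*x^4 - 148*x^3 + 736*x^2 + 3248*x + 3136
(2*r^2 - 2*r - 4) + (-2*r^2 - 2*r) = -4*r - 4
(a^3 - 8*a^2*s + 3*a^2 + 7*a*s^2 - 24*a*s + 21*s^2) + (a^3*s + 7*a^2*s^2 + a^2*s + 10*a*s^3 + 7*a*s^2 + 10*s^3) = a^3*s + a^3 + 7*a^2*s^2 - 7*a^2*s + 3*a^2 + 10*a*s^3 + 14*a*s^2 - 24*a*s + 10*s^3 + 21*s^2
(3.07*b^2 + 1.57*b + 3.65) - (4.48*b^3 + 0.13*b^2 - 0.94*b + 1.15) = -4.48*b^3 + 2.94*b^2 + 2.51*b + 2.5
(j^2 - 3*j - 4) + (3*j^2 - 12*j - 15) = 4*j^2 - 15*j - 19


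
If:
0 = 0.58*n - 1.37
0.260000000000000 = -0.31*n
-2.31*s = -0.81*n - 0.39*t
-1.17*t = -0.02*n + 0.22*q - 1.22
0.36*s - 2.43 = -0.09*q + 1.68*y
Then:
No Solution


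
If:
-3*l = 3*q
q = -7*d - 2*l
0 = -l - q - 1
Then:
No Solution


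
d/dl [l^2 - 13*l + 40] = 2*l - 13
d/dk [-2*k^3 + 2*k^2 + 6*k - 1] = -6*k^2 + 4*k + 6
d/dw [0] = 0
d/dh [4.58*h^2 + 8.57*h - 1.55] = 9.16*h + 8.57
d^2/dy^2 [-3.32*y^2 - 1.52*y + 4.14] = -6.64000000000000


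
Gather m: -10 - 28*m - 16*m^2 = -16*m^2 - 28*m - 10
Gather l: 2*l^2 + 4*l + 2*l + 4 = 2*l^2 + 6*l + 4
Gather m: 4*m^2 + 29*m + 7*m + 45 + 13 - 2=4*m^2 + 36*m + 56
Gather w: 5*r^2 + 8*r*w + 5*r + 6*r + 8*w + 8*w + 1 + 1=5*r^2 + 11*r + w*(8*r + 16) + 2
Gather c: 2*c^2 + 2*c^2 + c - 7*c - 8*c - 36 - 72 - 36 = 4*c^2 - 14*c - 144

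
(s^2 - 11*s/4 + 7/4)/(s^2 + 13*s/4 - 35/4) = (s - 1)/(s + 5)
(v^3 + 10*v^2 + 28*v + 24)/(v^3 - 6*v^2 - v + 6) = (v^3 + 10*v^2 + 28*v + 24)/(v^3 - 6*v^2 - v + 6)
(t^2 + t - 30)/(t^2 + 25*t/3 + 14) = 3*(t - 5)/(3*t + 7)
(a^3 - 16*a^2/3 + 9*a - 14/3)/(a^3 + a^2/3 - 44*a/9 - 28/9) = 3*(a^2 - 3*a + 2)/(3*a^2 + 8*a + 4)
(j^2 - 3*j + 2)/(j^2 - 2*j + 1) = (j - 2)/(j - 1)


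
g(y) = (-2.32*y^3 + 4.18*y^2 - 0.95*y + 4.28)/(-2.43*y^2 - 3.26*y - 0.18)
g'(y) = (4.86*y + 3.26)*(-2.32*y^3 + 4.18*y^2 - 0.95*y + 4.28)/(-2.43*y^2 - 3.26*y - 0.18)^2 + (-6.96*y^2 + 8.36*y - 0.95)/(-2.43*y^2 - 3.26*y - 0.18)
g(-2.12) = -11.26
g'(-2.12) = -7.01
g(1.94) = -0.08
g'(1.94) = 0.76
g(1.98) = -0.05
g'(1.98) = 0.76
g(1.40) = -0.50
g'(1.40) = 0.84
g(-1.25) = 168.46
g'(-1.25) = -5059.73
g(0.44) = -2.15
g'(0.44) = 4.89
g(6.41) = 3.65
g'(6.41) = 0.89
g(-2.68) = -9.16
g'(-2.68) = -1.81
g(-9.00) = -12.18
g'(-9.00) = 0.88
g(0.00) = -23.78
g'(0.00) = 435.92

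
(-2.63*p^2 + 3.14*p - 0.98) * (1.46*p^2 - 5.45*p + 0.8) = -3.8398*p^4 + 18.9179*p^3 - 20.6478*p^2 + 7.853*p - 0.784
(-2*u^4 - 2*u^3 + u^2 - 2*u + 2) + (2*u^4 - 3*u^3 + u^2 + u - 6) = -5*u^3 + 2*u^2 - u - 4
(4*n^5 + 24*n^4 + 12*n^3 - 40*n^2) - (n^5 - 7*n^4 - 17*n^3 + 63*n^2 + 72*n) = 3*n^5 + 31*n^4 + 29*n^3 - 103*n^2 - 72*n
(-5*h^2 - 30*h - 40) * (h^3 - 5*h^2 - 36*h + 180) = -5*h^5 - 5*h^4 + 290*h^3 + 380*h^2 - 3960*h - 7200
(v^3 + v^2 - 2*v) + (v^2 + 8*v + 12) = v^3 + 2*v^2 + 6*v + 12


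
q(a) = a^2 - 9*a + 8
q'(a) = 2*a - 9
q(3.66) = -11.54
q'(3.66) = -1.68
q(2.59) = -8.60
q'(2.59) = -3.82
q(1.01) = -0.07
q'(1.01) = -6.98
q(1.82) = -5.07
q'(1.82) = -5.36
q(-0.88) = 16.69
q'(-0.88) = -10.76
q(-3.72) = 55.32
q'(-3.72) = -16.44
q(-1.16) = 19.79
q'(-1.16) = -11.32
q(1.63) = -4.01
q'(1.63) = -5.74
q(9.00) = 8.00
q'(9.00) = 9.00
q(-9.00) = 170.00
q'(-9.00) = -27.00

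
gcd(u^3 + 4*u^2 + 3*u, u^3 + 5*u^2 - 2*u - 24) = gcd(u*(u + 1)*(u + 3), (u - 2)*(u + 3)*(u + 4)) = u + 3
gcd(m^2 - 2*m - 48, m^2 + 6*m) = m + 6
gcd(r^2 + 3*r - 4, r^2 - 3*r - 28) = r + 4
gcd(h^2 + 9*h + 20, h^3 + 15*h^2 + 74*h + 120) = h^2 + 9*h + 20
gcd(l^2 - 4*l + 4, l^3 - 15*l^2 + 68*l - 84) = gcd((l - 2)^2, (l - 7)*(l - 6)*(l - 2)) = l - 2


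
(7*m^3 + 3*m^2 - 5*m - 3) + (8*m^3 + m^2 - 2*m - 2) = 15*m^3 + 4*m^2 - 7*m - 5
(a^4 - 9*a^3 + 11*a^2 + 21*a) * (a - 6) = a^5 - 15*a^4 + 65*a^3 - 45*a^2 - 126*a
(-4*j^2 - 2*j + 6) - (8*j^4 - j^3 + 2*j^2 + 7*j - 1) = -8*j^4 + j^3 - 6*j^2 - 9*j + 7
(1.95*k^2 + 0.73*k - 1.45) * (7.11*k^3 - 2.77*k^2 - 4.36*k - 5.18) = 13.8645*k^5 - 0.2112*k^4 - 20.8336*k^3 - 9.2673*k^2 + 2.5406*k + 7.511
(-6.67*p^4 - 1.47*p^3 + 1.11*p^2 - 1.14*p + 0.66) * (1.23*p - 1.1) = -8.2041*p^5 + 5.5289*p^4 + 2.9823*p^3 - 2.6232*p^2 + 2.0658*p - 0.726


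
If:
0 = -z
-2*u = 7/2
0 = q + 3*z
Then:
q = 0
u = -7/4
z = 0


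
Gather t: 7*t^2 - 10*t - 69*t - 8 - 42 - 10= 7*t^2 - 79*t - 60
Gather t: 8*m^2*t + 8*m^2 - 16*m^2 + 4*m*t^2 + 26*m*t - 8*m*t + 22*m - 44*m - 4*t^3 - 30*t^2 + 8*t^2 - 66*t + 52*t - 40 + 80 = -8*m^2 - 22*m - 4*t^3 + t^2*(4*m - 22) + t*(8*m^2 + 18*m - 14) + 40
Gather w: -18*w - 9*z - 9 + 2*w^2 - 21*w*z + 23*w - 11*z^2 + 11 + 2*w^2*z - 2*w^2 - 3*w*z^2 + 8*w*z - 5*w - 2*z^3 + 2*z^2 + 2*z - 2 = 2*w^2*z + w*(-3*z^2 - 13*z) - 2*z^3 - 9*z^2 - 7*z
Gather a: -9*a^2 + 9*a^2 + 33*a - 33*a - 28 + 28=0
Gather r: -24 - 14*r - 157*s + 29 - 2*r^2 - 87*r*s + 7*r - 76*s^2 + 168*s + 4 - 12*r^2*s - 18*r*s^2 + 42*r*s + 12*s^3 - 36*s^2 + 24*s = r^2*(-12*s - 2) + r*(-18*s^2 - 45*s - 7) + 12*s^3 - 112*s^2 + 35*s + 9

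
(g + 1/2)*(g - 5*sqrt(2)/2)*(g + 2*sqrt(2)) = g^3 - sqrt(2)*g^2/2 + g^2/2 - 10*g - sqrt(2)*g/4 - 5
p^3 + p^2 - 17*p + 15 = (p - 3)*(p - 1)*(p + 5)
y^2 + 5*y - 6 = (y - 1)*(y + 6)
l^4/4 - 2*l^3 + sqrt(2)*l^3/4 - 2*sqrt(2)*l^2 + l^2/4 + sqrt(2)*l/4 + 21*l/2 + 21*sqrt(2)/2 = (l/2 + 1)*(l/2 + sqrt(2)/2)*(l - 7)*(l - 3)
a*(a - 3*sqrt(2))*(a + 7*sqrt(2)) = a^3 + 4*sqrt(2)*a^2 - 42*a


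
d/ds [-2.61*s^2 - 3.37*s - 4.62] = -5.22*s - 3.37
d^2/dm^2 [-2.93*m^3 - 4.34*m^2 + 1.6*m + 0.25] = -17.58*m - 8.68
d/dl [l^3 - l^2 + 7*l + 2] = 3*l^2 - 2*l + 7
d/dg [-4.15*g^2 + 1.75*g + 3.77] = 1.75 - 8.3*g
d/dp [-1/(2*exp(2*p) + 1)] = 4*exp(2*p)/(2*exp(2*p) + 1)^2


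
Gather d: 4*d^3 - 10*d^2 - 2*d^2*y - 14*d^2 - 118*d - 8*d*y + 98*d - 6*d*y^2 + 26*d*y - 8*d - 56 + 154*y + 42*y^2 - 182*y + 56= 4*d^3 + d^2*(-2*y - 24) + d*(-6*y^2 + 18*y - 28) + 42*y^2 - 28*y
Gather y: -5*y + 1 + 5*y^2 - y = 5*y^2 - 6*y + 1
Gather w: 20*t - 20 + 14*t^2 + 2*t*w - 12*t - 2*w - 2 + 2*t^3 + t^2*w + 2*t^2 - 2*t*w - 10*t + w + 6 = 2*t^3 + 16*t^2 - 2*t + w*(t^2 - 1) - 16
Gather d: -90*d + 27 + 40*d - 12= 15 - 50*d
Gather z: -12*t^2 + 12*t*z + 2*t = -12*t^2 + 12*t*z + 2*t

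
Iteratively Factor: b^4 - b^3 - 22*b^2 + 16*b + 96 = (b - 3)*(b^3 + 2*b^2 - 16*b - 32) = (b - 3)*(b + 2)*(b^2 - 16) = (b - 4)*(b - 3)*(b + 2)*(b + 4)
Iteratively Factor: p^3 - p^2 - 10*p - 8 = (p - 4)*(p^2 + 3*p + 2) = (p - 4)*(p + 2)*(p + 1)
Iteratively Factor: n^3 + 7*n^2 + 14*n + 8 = (n + 4)*(n^2 + 3*n + 2) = (n + 1)*(n + 4)*(n + 2)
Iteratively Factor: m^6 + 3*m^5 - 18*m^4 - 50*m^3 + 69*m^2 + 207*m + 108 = (m - 3)*(m^5 + 6*m^4 - 50*m^2 - 81*m - 36) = (m - 3)*(m + 1)*(m^4 + 5*m^3 - 5*m^2 - 45*m - 36) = (m - 3)*(m + 1)^2*(m^3 + 4*m^2 - 9*m - 36) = (m - 3)*(m + 1)^2*(m + 4)*(m^2 - 9) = (m - 3)^2*(m + 1)^2*(m + 4)*(m + 3)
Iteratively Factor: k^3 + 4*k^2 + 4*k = (k + 2)*(k^2 + 2*k) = (k + 2)^2*(k)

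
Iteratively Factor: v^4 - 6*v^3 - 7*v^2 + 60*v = (v - 4)*(v^3 - 2*v^2 - 15*v) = (v - 5)*(v - 4)*(v^2 + 3*v) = v*(v - 5)*(v - 4)*(v + 3)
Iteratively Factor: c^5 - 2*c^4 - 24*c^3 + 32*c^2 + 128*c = (c)*(c^4 - 2*c^3 - 24*c^2 + 32*c + 128) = c*(c + 4)*(c^3 - 6*c^2 + 32) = c*(c - 4)*(c + 4)*(c^2 - 2*c - 8) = c*(c - 4)*(c + 2)*(c + 4)*(c - 4)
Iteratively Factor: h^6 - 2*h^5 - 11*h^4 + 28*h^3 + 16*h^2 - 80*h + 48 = (h - 2)*(h^5 - 11*h^3 + 6*h^2 + 28*h - 24) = (h - 2)^2*(h^4 + 2*h^3 - 7*h^2 - 8*h + 12) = (h - 2)^3*(h^3 + 4*h^2 + h - 6) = (h - 2)^3*(h + 3)*(h^2 + h - 2) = (h - 2)^3*(h + 2)*(h + 3)*(h - 1)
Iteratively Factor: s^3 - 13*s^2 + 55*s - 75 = (s - 5)*(s^2 - 8*s + 15) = (s - 5)^2*(s - 3)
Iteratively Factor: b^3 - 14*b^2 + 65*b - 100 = (b - 4)*(b^2 - 10*b + 25) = (b - 5)*(b - 4)*(b - 5)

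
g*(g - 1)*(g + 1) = g^3 - g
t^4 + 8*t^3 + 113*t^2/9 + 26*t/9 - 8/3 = (t - 1/3)*(t + 1)*(t + 4/3)*(t + 6)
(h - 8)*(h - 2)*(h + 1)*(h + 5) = h^4 - 4*h^3 - 39*h^2 + 46*h + 80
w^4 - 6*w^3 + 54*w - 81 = (w - 3)^3*(w + 3)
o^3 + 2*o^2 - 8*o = o*(o - 2)*(o + 4)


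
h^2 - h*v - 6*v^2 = (h - 3*v)*(h + 2*v)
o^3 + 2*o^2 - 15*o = o*(o - 3)*(o + 5)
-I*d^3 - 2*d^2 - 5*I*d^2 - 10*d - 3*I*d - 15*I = (d + 5)*(d - 3*I)*(-I*d + 1)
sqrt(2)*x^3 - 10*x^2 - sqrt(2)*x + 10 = (x - 1)*(x - 5*sqrt(2))*(sqrt(2)*x + sqrt(2))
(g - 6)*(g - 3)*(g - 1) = g^3 - 10*g^2 + 27*g - 18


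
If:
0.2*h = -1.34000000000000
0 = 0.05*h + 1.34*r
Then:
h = -6.70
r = 0.25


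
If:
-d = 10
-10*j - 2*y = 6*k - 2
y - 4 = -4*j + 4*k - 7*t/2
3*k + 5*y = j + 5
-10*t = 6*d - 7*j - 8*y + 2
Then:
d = -10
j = -1206/1249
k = 2613/1249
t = 5952/1249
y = -560/1249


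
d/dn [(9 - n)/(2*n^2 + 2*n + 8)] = (-n^2 - n + (n - 9)*(2*n + 1) - 4)/(2*(n^2 + n + 4)^2)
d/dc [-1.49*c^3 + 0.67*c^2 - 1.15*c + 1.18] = -4.47*c^2 + 1.34*c - 1.15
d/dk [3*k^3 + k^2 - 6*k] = 9*k^2 + 2*k - 6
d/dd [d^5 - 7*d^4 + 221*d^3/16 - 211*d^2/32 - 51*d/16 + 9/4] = 5*d^4 - 28*d^3 + 663*d^2/16 - 211*d/16 - 51/16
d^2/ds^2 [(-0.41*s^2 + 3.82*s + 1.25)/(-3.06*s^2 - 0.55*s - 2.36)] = (-72.917964*s^3 - 87.992136*s^2 + 152.896572*s + 31.781542)/(28.652616*s^6 + 15.44994*s^5 + 69.071238*s^4 + 23.997655*s^3 + 53.270628*s^2 + 9.18984*s + 13.144256)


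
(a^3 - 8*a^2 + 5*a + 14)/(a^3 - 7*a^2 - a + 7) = (a - 2)/(a - 1)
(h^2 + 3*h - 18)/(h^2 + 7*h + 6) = (h - 3)/(h + 1)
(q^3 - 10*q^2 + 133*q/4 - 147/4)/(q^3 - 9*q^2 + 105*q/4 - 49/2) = (q - 3)/(q - 2)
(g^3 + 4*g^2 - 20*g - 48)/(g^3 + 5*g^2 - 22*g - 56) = (g + 6)/(g + 7)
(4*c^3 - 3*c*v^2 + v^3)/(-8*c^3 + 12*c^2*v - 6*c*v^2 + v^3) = (c + v)/(-2*c + v)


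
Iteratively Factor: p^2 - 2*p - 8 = (p + 2)*(p - 4)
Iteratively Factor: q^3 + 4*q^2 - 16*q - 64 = (q + 4)*(q^2 - 16) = (q + 4)^2*(q - 4)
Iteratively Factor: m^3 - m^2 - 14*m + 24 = (m - 3)*(m^2 + 2*m - 8) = (m - 3)*(m + 4)*(m - 2)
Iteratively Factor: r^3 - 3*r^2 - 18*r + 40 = (r - 5)*(r^2 + 2*r - 8) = (r - 5)*(r - 2)*(r + 4)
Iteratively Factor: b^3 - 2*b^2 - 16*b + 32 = (b - 2)*(b^2 - 16) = (b - 2)*(b + 4)*(b - 4)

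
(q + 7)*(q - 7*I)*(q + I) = q^3 + 7*q^2 - 6*I*q^2 + 7*q - 42*I*q + 49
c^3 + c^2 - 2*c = c*(c - 1)*(c + 2)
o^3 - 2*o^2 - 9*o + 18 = (o - 3)*(o - 2)*(o + 3)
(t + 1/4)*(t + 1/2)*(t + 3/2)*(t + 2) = t^4 + 17*t^3/4 + 23*t^2/4 + 43*t/16 + 3/8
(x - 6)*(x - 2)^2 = x^3 - 10*x^2 + 28*x - 24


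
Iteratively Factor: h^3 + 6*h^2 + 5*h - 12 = (h + 3)*(h^2 + 3*h - 4) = (h + 3)*(h + 4)*(h - 1)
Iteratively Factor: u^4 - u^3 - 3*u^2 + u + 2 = (u - 1)*(u^3 - 3*u - 2) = (u - 1)*(u + 1)*(u^2 - u - 2) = (u - 2)*(u - 1)*(u + 1)*(u + 1)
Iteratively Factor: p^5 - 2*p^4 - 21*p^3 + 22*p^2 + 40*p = (p + 4)*(p^4 - 6*p^3 + 3*p^2 + 10*p) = (p + 1)*(p + 4)*(p^3 - 7*p^2 + 10*p) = (p - 5)*(p + 1)*(p + 4)*(p^2 - 2*p) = p*(p - 5)*(p + 1)*(p + 4)*(p - 2)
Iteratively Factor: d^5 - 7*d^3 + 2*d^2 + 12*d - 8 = (d + 2)*(d^4 - 2*d^3 - 3*d^2 + 8*d - 4) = (d - 1)*(d + 2)*(d^3 - d^2 - 4*d + 4) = (d - 2)*(d - 1)*(d + 2)*(d^2 + d - 2) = (d - 2)*(d - 1)*(d + 2)^2*(d - 1)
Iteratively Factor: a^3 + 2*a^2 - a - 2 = (a + 1)*(a^2 + a - 2) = (a + 1)*(a + 2)*(a - 1)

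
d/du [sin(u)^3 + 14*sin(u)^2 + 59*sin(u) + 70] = (3*sin(u)^2 + 28*sin(u) + 59)*cos(u)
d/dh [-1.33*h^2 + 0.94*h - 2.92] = 0.94 - 2.66*h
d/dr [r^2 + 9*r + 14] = 2*r + 9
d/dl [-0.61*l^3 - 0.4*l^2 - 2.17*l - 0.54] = -1.83*l^2 - 0.8*l - 2.17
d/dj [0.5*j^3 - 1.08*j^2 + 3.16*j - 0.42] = 1.5*j^2 - 2.16*j + 3.16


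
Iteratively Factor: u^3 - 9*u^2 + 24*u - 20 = (u - 5)*(u^2 - 4*u + 4) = (u - 5)*(u - 2)*(u - 2)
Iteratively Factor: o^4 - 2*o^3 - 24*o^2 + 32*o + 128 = (o - 4)*(o^3 + 2*o^2 - 16*o - 32) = (o - 4)^2*(o^2 + 6*o + 8) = (o - 4)^2*(o + 2)*(o + 4)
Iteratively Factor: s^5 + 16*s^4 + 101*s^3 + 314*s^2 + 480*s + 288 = (s + 3)*(s^4 + 13*s^3 + 62*s^2 + 128*s + 96) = (s + 3)*(s + 4)*(s^3 + 9*s^2 + 26*s + 24) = (s + 3)^2*(s + 4)*(s^2 + 6*s + 8) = (s + 3)^2*(s + 4)^2*(s + 2)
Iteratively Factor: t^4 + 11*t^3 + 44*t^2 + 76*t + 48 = (t + 4)*(t^3 + 7*t^2 + 16*t + 12) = (t + 3)*(t + 4)*(t^2 + 4*t + 4) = (t + 2)*(t + 3)*(t + 4)*(t + 2)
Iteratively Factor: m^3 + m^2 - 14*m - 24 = (m + 3)*(m^2 - 2*m - 8) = (m + 2)*(m + 3)*(m - 4)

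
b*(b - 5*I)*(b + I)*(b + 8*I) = b^4 + 4*I*b^3 + 37*b^2 + 40*I*b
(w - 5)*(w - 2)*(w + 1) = w^3 - 6*w^2 + 3*w + 10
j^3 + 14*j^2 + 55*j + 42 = (j + 1)*(j + 6)*(j + 7)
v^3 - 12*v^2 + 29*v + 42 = (v - 7)*(v - 6)*(v + 1)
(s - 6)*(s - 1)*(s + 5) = s^3 - 2*s^2 - 29*s + 30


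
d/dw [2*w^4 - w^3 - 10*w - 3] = 8*w^3 - 3*w^2 - 10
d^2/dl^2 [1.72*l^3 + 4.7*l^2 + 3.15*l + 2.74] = 10.32*l + 9.4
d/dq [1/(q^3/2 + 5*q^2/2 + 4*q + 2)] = 2*(-3*q^2 - 10*q - 8)/(q^3 + 5*q^2 + 8*q + 4)^2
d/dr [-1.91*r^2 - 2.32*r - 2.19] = -3.82*r - 2.32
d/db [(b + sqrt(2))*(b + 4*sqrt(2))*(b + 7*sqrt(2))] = 3*b^2 + 24*sqrt(2)*b + 78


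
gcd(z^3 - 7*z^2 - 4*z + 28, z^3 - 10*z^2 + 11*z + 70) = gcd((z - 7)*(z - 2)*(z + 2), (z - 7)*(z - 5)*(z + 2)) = z^2 - 5*z - 14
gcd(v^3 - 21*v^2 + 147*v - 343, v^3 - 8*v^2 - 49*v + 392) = v - 7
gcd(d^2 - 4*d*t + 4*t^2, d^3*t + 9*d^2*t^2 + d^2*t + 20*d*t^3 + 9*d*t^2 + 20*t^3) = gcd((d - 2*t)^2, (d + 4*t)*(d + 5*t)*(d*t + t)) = 1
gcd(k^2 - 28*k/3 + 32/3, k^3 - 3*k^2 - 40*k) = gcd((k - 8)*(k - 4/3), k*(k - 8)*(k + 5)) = k - 8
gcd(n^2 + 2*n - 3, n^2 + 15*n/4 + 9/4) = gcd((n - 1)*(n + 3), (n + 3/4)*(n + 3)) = n + 3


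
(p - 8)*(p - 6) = p^2 - 14*p + 48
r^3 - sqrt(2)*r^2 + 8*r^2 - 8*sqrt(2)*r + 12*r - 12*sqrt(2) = (r + 2)*(r + 6)*(r - sqrt(2))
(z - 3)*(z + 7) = z^2 + 4*z - 21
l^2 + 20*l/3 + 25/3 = (l + 5/3)*(l + 5)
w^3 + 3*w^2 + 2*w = w*(w + 1)*(w + 2)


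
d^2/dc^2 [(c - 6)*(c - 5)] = 2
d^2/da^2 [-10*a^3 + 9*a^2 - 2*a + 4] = 18 - 60*a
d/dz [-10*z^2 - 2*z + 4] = -20*z - 2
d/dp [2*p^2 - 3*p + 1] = 4*p - 3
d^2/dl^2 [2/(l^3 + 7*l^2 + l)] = 4*(-l*(3*l + 7)*(l^2 + 7*l + 1) + (3*l^2 + 14*l + 1)^2)/(l^3*(l^2 + 7*l + 1)^3)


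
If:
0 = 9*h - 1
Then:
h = 1/9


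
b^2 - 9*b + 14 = (b - 7)*(b - 2)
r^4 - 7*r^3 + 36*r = r*(r - 6)*(r - 3)*(r + 2)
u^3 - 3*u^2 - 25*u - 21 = (u - 7)*(u + 1)*(u + 3)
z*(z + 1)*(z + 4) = z^3 + 5*z^2 + 4*z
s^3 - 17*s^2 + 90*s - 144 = (s - 8)*(s - 6)*(s - 3)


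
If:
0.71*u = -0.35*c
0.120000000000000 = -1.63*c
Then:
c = -0.07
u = 0.04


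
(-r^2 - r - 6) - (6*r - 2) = -r^2 - 7*r - 4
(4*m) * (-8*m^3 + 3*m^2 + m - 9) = -32*m^4 + 12*m^3 + 4*m^2 - 36*m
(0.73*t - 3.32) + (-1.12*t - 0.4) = -0.39*t - 3.72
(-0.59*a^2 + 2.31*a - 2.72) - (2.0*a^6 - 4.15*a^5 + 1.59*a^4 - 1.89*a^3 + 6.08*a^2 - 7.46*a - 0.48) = -2.0*a^6 + 4.15*a^5 - 1.59*a^4 + 1.89*a^3 - 6.67*a^2 + 9.77*a - 2.24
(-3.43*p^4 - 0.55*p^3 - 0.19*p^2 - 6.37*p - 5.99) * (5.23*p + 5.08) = -17.9389*p^5 - 20.3009*p^4 - 3.7877*p^3 - 34.2803*p^2 - 63.6873*p - 30.4292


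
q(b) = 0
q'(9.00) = 0.00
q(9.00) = 0.00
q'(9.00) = 0.00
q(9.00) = 0.00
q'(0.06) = 0.00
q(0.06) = 0.00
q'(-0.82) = 0.00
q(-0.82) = 0.00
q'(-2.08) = 0.00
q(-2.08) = 0.00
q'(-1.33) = 0.00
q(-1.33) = 0.00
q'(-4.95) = 0.00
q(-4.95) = 0.00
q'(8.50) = 0.00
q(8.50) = 0.00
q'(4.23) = 0.00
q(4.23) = 0.00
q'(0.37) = 0.00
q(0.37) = 0.00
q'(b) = 0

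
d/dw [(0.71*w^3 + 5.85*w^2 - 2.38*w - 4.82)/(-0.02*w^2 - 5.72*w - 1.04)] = (-0.0142*w^4 - 8.1224*w^3 - 35.7248*w^2 - 12.3608*w - 25.0952)/(0.0004*w^4 + 0.2288*w^3 + 32.76*w^2 + 11.8976*w + 1.0816)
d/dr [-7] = 0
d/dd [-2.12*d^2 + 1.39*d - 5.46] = 1.39 - 4.24*d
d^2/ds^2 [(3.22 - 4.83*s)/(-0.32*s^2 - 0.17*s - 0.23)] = ((0.4186 - 9.2736*s)*(0.32*s^2 + 0.17*s + 0.23) + (0.64*s + 0.17)*(1.28*s + 0.34)*(4.83*s - 3.22))/(0.32*s^2 + 0.17*s + 0.23)^3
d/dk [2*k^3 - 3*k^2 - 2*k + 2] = 6*k^2 - 6*k - 2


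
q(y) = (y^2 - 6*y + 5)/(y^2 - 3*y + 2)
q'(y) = (3 - 2*y)*(y^2 - 6*y + 5)/(y^2 - 3*y + 2)^2 + (2*y - 6)/(y^2 - 3*y + 2) = 3/(y^2 - 4*y + 4)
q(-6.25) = 1.36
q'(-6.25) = 0.04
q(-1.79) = 1.79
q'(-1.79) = 0.21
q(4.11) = -0.42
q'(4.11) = 0.67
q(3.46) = -1.05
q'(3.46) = 1.41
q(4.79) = -0.08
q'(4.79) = 0.39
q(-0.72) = 2.10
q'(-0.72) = 0.41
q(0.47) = 2.96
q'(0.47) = 1.28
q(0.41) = 2.89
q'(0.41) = 1.19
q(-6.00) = 1.38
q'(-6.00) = 0.05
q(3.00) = -2.00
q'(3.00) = 3.00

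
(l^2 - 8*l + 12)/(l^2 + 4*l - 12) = (l - 6)/(l + 6)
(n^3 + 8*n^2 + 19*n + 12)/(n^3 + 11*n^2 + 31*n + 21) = (n + 4)/(n + 7)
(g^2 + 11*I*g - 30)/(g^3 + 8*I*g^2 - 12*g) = (g + 5*I)/(g*(g + 2*I))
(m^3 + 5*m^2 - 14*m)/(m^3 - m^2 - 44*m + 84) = m/(m - 6)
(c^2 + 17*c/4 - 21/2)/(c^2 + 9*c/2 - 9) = (4*c - 7)/(2*(2*c - 3))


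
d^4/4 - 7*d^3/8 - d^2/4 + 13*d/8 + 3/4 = (d/4 + 1/4)*(d - 3)*(d - 2)*(d + 1/2)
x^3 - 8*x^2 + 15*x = x*(x - 5)*(x - 3)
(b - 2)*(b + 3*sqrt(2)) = b^2 - 2*b + 3*sqrt(2)*b - 6*sqrt(2)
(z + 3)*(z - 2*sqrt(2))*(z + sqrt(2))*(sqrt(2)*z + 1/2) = sqrt(2)*z^4 - 3*z^3/2 + 3*sqrt(2)*z^3 - 9*sqrt(2)*z^2/2 - 9*z^2/2 - 27*sqrt(2)*z/2 - 2*z - 6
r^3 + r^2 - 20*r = r*(r - 4)*(r + 5)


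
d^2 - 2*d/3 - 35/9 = (d - 7/3)*(d + 5/3)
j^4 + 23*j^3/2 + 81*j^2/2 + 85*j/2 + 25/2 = (j + 1/2)*(j + 1)*(j + 5)^2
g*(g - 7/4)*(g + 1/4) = g^3 - 3*g^2/2 - 7*g/16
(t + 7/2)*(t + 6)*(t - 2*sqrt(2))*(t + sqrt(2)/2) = t^4 - 3*sqrt(2)*t^3/2 + 19*t^3/2 - 57*sqrt(2)*t^2/4 + 19*t^2 - 63*sqrt(2)*t/2 - 19*t - 42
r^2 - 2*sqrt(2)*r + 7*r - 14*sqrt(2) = (r + 7)*(r - 2*sqrt(2))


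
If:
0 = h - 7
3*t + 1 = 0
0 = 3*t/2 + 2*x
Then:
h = 7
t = -1/3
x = 1/4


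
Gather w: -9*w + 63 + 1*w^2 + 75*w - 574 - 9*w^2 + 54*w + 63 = -8*w^2 + 120*w - 448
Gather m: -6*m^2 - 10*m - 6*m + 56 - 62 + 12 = -6*m^2 - 16*m + 6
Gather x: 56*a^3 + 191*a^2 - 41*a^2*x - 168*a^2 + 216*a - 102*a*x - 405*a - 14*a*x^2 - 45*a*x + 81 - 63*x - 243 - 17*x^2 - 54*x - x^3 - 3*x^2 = 56*a^3 + 23*a^2 - 189*a - x^3 + x^2*(-14*a - 20) + x*(-41*a^2 - 147*a - 117) - 162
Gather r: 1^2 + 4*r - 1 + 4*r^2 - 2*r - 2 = 4*r^2 + 2*r - 2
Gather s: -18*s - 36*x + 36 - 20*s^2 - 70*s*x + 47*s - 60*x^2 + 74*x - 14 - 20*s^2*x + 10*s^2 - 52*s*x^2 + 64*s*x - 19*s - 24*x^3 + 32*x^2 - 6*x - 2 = s^2*(-20*x - 10) + s*(-52*x^2 - 6*x + 10) - 24*x^3 - 28*x^2 + 32*x + 20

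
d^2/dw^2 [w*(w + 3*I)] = 2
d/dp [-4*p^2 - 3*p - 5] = -8*p - 3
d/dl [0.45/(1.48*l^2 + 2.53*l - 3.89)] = (-1.332*l - 1.1385)/(1.48*l^2 + 2.53*l - 3.89)^2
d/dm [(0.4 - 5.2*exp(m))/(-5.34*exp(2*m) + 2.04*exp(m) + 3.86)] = (-27.768*exp(2*m) + 4.272*exp(m) - 20.888)*exp(m)/(28.5156*exp(4*m) - 21.7872*exp(3*m) - 37.0632*exp(2*m) + 15.7488*exp(m) + 14.8996)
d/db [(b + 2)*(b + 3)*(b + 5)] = 3*b^2 + 20*b + 31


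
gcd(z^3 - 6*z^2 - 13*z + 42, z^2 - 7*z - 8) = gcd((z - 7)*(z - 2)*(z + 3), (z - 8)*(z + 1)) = 1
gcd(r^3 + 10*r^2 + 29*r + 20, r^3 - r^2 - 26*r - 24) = r^2 + 5*r + 4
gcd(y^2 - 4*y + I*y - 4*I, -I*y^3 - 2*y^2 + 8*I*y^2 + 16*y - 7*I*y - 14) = 1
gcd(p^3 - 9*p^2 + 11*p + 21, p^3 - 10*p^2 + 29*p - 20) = 1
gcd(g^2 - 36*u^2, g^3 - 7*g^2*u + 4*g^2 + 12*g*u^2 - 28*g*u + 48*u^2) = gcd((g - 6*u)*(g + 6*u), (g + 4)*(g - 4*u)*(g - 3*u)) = 1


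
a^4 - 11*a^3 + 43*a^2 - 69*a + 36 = (a - 4)*(a - 3)^2*(a - 1)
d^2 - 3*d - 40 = (d - 8)*(d + 5)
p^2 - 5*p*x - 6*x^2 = (p - 6*x)*(p + x)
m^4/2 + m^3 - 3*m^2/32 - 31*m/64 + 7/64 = (m/2 + 1/2)*(m - 1/2)*(m - 1/4)*(m + 7/4)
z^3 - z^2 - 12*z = z*(z - 4)*(z + 3)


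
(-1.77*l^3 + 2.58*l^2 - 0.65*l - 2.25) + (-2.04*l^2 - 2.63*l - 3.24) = -1.77*l^3 + 0.54*l^2 - 3.28*l - 5.49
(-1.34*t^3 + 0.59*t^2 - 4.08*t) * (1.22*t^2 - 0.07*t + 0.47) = -1.6348*t^5 + 0.8136*t^4 - 5.6487*t^3 + 0.5629*t^2 - 1.9176*t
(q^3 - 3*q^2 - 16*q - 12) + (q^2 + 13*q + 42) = q^3 - 2*q^2 - 3*q + 30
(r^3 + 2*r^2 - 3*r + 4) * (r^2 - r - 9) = r^5 + r^4 - 14*r^3 - 11*r^2 + 23*r - 36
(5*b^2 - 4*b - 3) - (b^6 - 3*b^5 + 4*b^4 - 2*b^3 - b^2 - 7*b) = -b^6 + 3*b^5 - 4*b^4 + 2*b^3 + 6*b^2 + 3*b - 3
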